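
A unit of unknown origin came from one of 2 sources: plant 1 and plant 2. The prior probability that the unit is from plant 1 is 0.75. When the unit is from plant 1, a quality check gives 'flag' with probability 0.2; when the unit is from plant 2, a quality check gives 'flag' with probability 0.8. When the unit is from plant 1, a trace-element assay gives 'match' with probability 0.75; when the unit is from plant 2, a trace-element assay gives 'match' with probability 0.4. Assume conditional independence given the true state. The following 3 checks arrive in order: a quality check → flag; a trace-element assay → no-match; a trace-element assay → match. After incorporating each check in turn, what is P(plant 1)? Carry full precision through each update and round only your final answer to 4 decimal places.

After a quality check='flag': P(plant 1) = 0.2·0.7500 / (0.2·0.7500 + 0.8·0.2500) ≈ 0.4286
After a trace-element assay='no-match': P(plant 1) = 0.25·0.4286 / (0.25·0.4286 + 0.6·0.5714) ≈ 0.2381
After a trace-element assay='match': P(plant 1) = 0.75·0.2381 / (0.75·0.2381 + 0.4·0.7619) ≈ 0.3695

0.3695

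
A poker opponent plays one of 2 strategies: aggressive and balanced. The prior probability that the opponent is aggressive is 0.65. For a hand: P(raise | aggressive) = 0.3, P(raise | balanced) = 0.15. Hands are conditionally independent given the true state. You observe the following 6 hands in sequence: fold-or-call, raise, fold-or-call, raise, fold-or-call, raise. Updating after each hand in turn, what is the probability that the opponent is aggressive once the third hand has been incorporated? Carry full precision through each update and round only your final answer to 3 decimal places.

0.716

After 'fold-or-call': P(aggressive) = 0.7·0.6500 / (0.7·0.6500 + 0.85·0.3500) ≈ 0.6047
After 'raise': P(aggressive) = 0.3·0.6047 / (0.3·0.6047 + 0.15·0.3953) ≈ 0.7536
After 'fold-or-call': P(aggressive) = 0.7·0.7536 / (0.7·0.7536 + 0.85·0.2464) ≈ 0.7158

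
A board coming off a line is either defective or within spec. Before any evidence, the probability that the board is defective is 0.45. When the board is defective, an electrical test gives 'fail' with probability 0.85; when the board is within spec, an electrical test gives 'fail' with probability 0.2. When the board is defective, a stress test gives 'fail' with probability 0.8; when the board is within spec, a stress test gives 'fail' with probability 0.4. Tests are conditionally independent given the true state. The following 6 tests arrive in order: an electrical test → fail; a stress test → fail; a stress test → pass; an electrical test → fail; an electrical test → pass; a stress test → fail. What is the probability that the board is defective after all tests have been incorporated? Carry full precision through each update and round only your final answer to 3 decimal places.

0.787

After an electrical test='fail': P(defective) = 0.85·0.4500 / (0.85·0.4500 + 0.2·0.5500) ≈ 0.7766
After a stress test='fail': P(defective) = 0.8·0.7766 / (0.8·0.7766 + 0.4·0.2234) ≈ 0.8743
After a stress test='pass': P(defective) = 0.2·0.8743 / (0.2·0.8743 + 0.6·0.1257) ≈ 0.6986
After an electrical test='fail': P(defective) = 0.85·0.6986 / (0.85·0.6986 + 0.2·0.3014) ≈ 0.9079
After an electrical test='pass': P(defective) = 0.15·0.9079 / (0.15·0.9079 + 0.8·0.0921) ≈ 0.6488
After a stress test='fail': P(defective) = 0.8·0.6488 / (0.8·0.6488 + 0.4·0.3512) ≈ 0.7870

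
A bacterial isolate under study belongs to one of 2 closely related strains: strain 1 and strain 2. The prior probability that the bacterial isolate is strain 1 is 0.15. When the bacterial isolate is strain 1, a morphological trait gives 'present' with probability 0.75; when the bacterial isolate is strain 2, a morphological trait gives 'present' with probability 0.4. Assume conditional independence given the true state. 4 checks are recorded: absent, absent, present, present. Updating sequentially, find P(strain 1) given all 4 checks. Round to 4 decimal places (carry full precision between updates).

0.0972

After 'absent': P(strain 1) = 0.25·0.1500 / (0.25·0.1500 + 0.6·0.8500) ≈ 0.0685
After 'absent': P(strain 1) = 0.25·0.0685 / (0.25·0.0685 + 0.6·0.9315) ≈ 0.0297
After 'present': P(strain 1) = 0.75·0.0297 / (0.75·0.0297 + 0.4·0.9703) ≈ 0.0543
After 'present': P(strain 1) = 0.75·0.0543 / (0.75·0.0543 + 0.4·0.9457) ≈ 0.0972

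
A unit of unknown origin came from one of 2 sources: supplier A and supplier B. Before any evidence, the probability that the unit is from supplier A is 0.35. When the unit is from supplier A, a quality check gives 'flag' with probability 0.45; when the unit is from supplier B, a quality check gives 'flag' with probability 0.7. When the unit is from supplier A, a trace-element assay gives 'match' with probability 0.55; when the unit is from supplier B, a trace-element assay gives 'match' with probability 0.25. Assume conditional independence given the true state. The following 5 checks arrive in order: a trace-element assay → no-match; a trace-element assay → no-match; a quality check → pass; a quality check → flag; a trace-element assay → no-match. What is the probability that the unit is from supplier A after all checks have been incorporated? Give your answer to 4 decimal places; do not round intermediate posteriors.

Each posterior becomes the prior for the next update.
After a trace-element assay='no-match': P(supplier A) = 0.45·0.3500 / (0.45·0.3500 + 0.75·0.6500) ≈ 0.2442
After a trace-element assay='no-match': P(supplier A) = 0.45·0.2442 / (0.45·0.2442 + 0.75·0.7558) ≈ 0.1624
After a quality check='pass': P(supplier A) = 0.55·0.1624 / (0.55·0.1624 + 0.3·0.8376) ≈ 0.2622
After a quality check='flag': P(supplier A) = 0.45·0.2622 / (0.45·0.2622 + 0.7·0.7378) ≈ 0.1860
After a trace-element assay='no-match': P(supplier A) = 0.45·0.1860 / (0.45·0.1860 + 0.75·0.8140) ≈ 0.1206

0.1206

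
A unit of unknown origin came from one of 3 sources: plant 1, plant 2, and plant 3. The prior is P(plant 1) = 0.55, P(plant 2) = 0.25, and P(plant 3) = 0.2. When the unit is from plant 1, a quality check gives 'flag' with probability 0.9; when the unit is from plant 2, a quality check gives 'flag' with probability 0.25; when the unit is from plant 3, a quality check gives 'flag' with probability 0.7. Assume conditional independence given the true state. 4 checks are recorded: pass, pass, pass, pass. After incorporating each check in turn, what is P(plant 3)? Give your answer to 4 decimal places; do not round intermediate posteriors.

Each posterior becomes the prior for the next update.
After 'pass': normaliser = 0.1·0.5500 + 0.75·0.2500 + 0.3·0.2000; P(plant 1) ≈ 0.1818, P(plant 2) ≈ 0.6198, P(plant 3) ≈ 0.1983
After 'pass': normaliser = 0.1·0.1818 + 0.75·0.6198 + 0.3·0.1983; P(plant 1) ≈ 0.0335, P(plant 2) ≈ 0.8568, P(plant 3) ≈ 0.1097
After 'pass': normaliser = 0.1·0.0335 + 0.75·0.8568 + 0.3·0.1097; P(plant 1) ≈ 0.0049, P(plant 2) ≈ 0.9466, P(plant 3) ≈ 0.0485
After 'pass': normaliser = 0.1·0.0049 + 0.75·0.9466 + 0.3·0.0485; P(plant 1) ≈ 0.0007, P(plant 2) ≈ 0.9793, P(plant 3) ≈ 0.0201

0.0201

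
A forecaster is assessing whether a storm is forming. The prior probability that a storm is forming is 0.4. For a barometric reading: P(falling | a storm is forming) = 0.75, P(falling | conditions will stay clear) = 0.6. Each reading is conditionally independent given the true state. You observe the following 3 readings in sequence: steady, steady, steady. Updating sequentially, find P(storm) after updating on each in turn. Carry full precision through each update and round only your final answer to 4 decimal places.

After 'steady': P(storm) = 0.25·0.4000 / (0.25·0.4000 + 0.4·0.6000) ≈ 0.2941
After 'steady': P(storm) = 0.25·0.2941 / (0.25·0.2941 + 0.4·0.7059) ≈ 0.2066
After 'steady': P(storm) = 0.25·0.2066 / (0.25·0.2066 + 0.4·0.7934) ≈ 0.1400

0.1400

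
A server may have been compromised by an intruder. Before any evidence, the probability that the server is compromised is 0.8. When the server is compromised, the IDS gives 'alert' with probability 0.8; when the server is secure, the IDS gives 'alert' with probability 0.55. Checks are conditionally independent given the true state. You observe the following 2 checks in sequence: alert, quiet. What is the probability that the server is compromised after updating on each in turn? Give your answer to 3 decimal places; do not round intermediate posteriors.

0.721

After 'alert': P(compromised) = 0.8·0.8000 / (0.8·0.8000 + 0.55·0.2000) ≈ 0.8533
After 'quiet': P(compromised) = 0.2·0.8533 / (0.2·0.8533 + 0.45·0.1467) ≈ 0.7211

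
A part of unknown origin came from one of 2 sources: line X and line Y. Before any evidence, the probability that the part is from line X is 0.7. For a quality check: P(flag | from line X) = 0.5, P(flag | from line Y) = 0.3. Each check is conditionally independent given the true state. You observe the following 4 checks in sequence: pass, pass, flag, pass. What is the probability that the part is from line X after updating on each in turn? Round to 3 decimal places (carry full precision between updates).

0.586

Each posterior becomes the prior for the next update.
After 'pass': P(line X) = 0.5·0.7000 / (0.5·0.7000 + 0.7·0.3000) ≈ 0.6250
After 'pass': P(line X) = 0.5·0.6250 / (0.5·0.6250 + 0.7·0.3750) ≈ 0.5435
After 'flag': P(line X) = 0.5·0.5435 / (0.5·0.5435 + 0.3·0.4565) ≈ 0.6649
After 'pass': P(line X) = 0.5·0.6649 / (0.5·0.6649 + 0.7·0.3351) ≈ 0.5863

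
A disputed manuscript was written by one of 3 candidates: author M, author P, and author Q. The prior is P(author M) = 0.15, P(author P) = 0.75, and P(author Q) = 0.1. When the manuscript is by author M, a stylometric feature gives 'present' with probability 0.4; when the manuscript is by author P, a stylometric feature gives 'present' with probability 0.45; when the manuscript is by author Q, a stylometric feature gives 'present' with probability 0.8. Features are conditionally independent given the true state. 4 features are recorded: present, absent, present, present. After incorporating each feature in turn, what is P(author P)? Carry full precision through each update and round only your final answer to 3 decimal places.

Each posterior becomes the prior for the next update.
After 'present': normaliser = 0.4·0.1500 + 0.45·0.7500 + 0.8·0.1000; P(author M) ≈ 0.1257, P(author P) ≈ 0.7068, P(author Q) ≈ 0.1675
After 'absent': normaliser = 0.6·0.1257 + 0.55·0.7068 + 0.2·0.1675; P(author M) ≈ 0.1515, P(author P) ≈ 0.7812, P(author Q) ≈ 0.0673
After 'present': normaliser = 0.4·0.1515 + 0.45·0.7812 + 0.8·0.0673; P(author M) ≈ 0.1300, P(author P) ≈ 0.7544, P(author Q) ≈ 0.1156
After 'present': normaliser = 0.4·0.1300 + 0.45·0.7544 + 0.8·0.1156; P(author M) ≈ 0.1075, P(author P) ≈ 0.7014, P(author Q) ≈ 0.1911

0.701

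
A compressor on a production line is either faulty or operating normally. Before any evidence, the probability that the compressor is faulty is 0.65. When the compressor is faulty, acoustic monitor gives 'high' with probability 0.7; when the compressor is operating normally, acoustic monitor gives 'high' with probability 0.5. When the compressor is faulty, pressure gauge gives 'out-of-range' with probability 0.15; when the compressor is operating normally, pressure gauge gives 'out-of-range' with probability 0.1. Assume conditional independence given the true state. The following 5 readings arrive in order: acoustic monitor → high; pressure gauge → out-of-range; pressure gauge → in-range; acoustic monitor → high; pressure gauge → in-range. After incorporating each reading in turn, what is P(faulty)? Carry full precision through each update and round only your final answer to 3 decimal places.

After acoustic monitor='high': P(faulty) = 0.7·0.6500 / (0.7·0.6500 + 0.5·0.3500) ≈ 0.7222
After pressure gauge='out-of-range': P(faulty) = 0.15·0.7222 / (0.15·0.7222 + 0.1·0.2778) ≈ 0.7959
After pressure gauge='in-range': P(faulty) = 0.85·0.7959 / (0.85·0.7959 + 0.9·0.2041) ≈ 0.7865
After acoustic monitor='high': P(faulty) = 0.7·0.7865 / (0.7·0.7865 + 0.5·0.2135) ≈ 0.8376
After pressure gauge='in-range': P(faulty) = 0.85·0.8376 / (0.85·0.8376 + 0.9·0.1624) ≈ 0.8296

0.830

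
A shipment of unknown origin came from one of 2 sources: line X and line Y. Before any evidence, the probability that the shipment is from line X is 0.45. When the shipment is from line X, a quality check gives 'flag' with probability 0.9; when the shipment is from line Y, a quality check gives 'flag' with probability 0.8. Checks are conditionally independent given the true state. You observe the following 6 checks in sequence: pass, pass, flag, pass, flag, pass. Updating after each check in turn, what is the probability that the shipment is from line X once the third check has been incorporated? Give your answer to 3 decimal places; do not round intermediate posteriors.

0.187

After 'pass': P(line X) = 0.1·0.4500 / (0.1·0.4500 + 0.2·0.5500) ≈ 0.2903
After 'pass': P(line X) = 0.1·0.2903 / (0.1·0.2903 + 0.2·0.7097) ≈ 0.1698
After 'flag': P(line X) = 0.9·0.1698 / (0.9·0.1698 + 0.8·0.8302) ≈ 0.1871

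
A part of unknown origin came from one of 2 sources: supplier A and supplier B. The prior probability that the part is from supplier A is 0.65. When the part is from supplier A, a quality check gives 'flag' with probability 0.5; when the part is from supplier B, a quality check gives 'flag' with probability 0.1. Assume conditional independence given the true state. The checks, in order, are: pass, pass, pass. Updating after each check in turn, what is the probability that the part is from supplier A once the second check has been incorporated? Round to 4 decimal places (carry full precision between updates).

0.3643

After 'pass': P(supplier A) = 0.5·0.6500 / (0.5·0.6500 + 0.9·0.3500) ≈ 0.5078
After 'pass': P(supplier A) = 0.5·0.5078 / (0.5·0.5078 + 0.9·0.4922) ≈ 0.3643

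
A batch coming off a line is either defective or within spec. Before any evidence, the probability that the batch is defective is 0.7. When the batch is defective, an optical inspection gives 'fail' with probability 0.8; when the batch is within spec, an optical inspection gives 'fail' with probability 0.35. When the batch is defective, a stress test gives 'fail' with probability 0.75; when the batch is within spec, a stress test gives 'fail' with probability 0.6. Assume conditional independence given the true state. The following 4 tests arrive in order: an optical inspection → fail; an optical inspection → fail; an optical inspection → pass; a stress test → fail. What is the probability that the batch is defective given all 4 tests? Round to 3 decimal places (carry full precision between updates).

0.824

After an optical inspection='fail': P(defective) = 0.8·0.7000 / (0.8·0.7000 + 0.35·0.3000) ≈ 0.8421
After an optical inspection='fail': P(defective) = 0.8·0.8421 / (0.8·0.8421 + 0.35·0.1579) ≈ 0.9242
After an optical inspection='pass': P(defective) = 0.2·0.9242 / (0.2·0.9242 + 0.65·0.0758) ≈ 0.7895
After a stress test='fail': P(defective) = 0.75·0.7895 / (0.75·0.7895 + 0.6·0.2105) ≈ 0.8242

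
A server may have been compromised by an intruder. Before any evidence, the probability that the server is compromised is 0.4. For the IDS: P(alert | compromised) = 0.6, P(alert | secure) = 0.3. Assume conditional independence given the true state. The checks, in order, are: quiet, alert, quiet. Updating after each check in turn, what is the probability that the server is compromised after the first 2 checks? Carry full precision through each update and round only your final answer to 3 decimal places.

0.432

After 'quiet': P(compromised) = 0.4·0.4000 / (0.4·0.4000 + 0.7·0.6000) ≈ 0.2759
After 'alert': P(compromised) = 0.6·0.2759 / (0.6·0.2759 + 0.3·0.7241) ≈ 0.4324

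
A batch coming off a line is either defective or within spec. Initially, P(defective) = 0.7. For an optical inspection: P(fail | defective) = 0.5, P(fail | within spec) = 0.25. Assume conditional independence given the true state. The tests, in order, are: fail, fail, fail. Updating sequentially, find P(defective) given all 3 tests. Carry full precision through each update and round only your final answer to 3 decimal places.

After 'fail': P(defective) = 0.5·0.7000 / (0.5·0.7000 + 0.25·0.3000) ≈ 0.8235
After 'fail': P(defective) = 0.5·0.8235 / (0.5·0.8235 + 0.25·0.1765) ≈ 0.9032
After 'fail': P(defective) = 0.5·0.9032 / (0.5·0.9032 + 0.25·0.0968) ≈ 0.9492

0.949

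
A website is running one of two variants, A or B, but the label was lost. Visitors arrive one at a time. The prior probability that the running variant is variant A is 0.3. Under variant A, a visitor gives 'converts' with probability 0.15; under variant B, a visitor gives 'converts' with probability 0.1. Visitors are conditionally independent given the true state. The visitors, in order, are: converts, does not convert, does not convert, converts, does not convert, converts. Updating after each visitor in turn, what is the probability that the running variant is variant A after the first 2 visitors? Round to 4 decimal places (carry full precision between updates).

0.3778

After 'converts': P(A) = 0.15·0.3000 / (0.15·0.3000 + 0.1·0.7000) ≈ 0.3913
After 'does not convert': P(A) = 0.85·0.3913 / (0.85·0.3913 + 0.9·0.6087) ≈ 0.3778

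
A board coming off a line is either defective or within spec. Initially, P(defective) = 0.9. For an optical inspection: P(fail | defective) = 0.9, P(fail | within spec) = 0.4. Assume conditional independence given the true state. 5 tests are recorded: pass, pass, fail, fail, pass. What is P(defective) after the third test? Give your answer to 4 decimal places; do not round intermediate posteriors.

0.3600

Each posterior becomes the prior for the next update.
After 'pass': P(defective) = 0.1·0.9000 / (0.1·0.9000 + 0.6·0.1000) ≈ 0.6000
After 'pass': P(defective) = 0.1·0.6000 / (0.1·0.6000 + 0.6·0.4000) ≈ 0.2000
After 'fail': P(defective) = 0.9·0.2000 / (0.9·0.2000 + 0.4·0.8000) ≈ 0.3600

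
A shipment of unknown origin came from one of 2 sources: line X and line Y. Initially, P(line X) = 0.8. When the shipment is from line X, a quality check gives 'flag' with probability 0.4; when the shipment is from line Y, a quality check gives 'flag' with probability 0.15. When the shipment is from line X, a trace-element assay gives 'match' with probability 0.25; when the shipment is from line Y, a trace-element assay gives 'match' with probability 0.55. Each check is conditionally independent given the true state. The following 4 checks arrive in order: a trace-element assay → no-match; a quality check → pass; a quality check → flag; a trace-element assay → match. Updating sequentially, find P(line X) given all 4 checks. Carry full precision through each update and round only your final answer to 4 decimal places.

0.8508

After a trace-element assay='no-match': P(line X) = 0.75·0.8000 / (0.75·0.8000 + 0.45·0.2000) ≈ 0.8696
After a quality check='pass': P(line X) = 0.6·0.8696 / (0.6·0.8696 + 0.85·0.1304) ≈ 0.8247
After a quality check='flag': P(line X) = 0.4·0.8247 / (0.4·0.8247 + 0.15·0.1753) ≈ 0.9262
After a trace-element assay='match': P(line X) = 0.25·0.9262 / (0.25·0.9262 + 0.55·0.0738) ≈ 0.8508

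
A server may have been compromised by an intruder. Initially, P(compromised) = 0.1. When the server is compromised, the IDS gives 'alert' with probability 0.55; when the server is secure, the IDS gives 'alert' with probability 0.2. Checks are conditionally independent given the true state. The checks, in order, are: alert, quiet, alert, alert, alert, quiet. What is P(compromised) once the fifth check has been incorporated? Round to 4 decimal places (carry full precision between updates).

0.7814

Each posterior becomes the prior for the next update.
After 'alert': P(compromised) = 0.55·0.1000 / (0.55·0.1000 + 0.2·0.9000) ≈ 0.2340
After 'quiet': P(compromised) = 0.45·0.2340 / (0.45·0.2340 + 0.8·0.7660) ≈ 0.1467
After 'alert': P(compromised) = 0.55·0.1467 / (0.55·0.1467 + 0.2·0.8533) ≈ 0.3210
After 'alert': P(compromised) = 0.55·0.3210 / (0.55·0.3210 + 0.2·0.6790) ≈ 0.5652
After 'alert': P(compromised) = 0.55·0.5652 / (0.55·0.5652 + 0.2·0.4348) ≈ 0.7814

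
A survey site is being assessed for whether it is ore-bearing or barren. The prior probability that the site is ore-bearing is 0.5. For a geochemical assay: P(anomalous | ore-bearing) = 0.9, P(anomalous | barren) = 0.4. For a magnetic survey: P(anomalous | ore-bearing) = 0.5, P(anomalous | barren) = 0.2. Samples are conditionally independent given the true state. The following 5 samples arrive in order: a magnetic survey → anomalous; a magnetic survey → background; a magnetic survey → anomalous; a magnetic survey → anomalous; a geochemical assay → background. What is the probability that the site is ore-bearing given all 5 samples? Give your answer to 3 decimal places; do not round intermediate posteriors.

0.619

After a magnetic survey='anomalous': P(ore) = 0.5·0.5000 / (0.5·0.5000 + 0.2·0.5000) ≈ 0.7143
After a magnetic survey='background': P(ore) = 0.5·0.7143 / (0.5·0.7143 + 0.8·0.2857) ≈ 0.6098
After a magnetic survey='anomalous': P(ore) = 0.5·0.6098 / (0.5·0.6098 + 0.2·0.3902) ≈ 0.7962
After a magnetic survey='anomalous': P(ore) = 0.5·0.7962 / (0.5·0.7962 + 0.2·0.2038) ≈ 0.9071
After a geochemical assay='background': P(ore) = 0.1·0.9071 / (0.1·0.9071 + 0.6·0.0929) ≈ 0.6194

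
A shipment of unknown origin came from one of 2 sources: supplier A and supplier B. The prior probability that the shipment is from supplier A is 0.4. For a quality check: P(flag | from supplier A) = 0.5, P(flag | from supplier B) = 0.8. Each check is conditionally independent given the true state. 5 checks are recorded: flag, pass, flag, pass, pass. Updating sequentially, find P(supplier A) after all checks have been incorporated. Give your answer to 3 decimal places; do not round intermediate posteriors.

Apply Bayes' rule sequentially, carrying P(supplier A) forward.
After 'flag': P(supplier A) = 0.5·0.4000 / (0.5·0.4000 + 0.8·0.6000) ≈ 0.2941
After 'pass': P(supplier A) = 0.5·0.2941 / (0.5·0.2941 + 0.2·0.7059) ≈ 0.5102
After 'flag': P(supplier A) = 0.5·0.5102 / (0.5·0.5102 + 0.8·0.4898) ≈ 0.3943
After 'pass': P(supplier A) = 0.5·0.3943 / (0.5·0.3943 + 0.2·0.6057) ≈ 0.6194
After 'pass': P(supplier A) = 0.5·0.6194 / (0.5·0.6194 + 0.2·0.3806) ≈ 0.8027

0.803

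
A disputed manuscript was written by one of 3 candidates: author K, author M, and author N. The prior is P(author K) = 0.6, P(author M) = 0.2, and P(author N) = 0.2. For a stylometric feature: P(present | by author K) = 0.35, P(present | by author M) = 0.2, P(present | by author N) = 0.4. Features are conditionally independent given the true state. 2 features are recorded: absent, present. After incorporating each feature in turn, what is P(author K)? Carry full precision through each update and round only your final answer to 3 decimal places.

0.630

After 'absent': normaliser = 0.65·0.6000 + 0.8·0.2000 + 0.6·0.2000; P(author K) ≈ 0.5821, P(author M) ≈ 0.2388, P(author N) ≈ 0.1791
After 'present': normaliser = 0.35·0.5821 + 0.2·0.2388 + 0.4·0.1791; P(author K) ≈ 0.6305, P(author M) ≈ 0.1478, P(author N) ≈ 0.2217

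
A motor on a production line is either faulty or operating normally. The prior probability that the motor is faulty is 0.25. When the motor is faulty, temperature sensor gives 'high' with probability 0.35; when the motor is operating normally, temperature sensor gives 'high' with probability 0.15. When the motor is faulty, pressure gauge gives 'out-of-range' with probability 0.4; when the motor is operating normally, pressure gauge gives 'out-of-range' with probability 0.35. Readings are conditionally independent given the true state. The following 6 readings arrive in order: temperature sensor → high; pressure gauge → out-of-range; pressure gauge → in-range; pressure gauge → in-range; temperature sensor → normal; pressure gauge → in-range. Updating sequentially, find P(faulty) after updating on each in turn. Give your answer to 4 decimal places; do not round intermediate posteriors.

After temperature sensor='high': P(faulty) = 0.35·0.2500 / (0.35·0.2500 + 0.15·0.7500) ≈ 0.4375
After pressure gauge='out-of-range': P(faulty) = 0.4·0.4375 / (0.4·0.4375 + 0.35·0.5625) ≈ 0.4706
After pressure gauge='in-range': P(faulty) = 0.6·0.4706 / (0.6·0.4706 + 0.65·0.5294) ≈ 0.4507
After pressure gauge='in-range': P(faulty) = 0.6·0.4507 / (0.6·0.4507 + 0.65·0.5493) ≈ 0.4310
After temperature sensor='normal': P(faulty) = 0.65·0.4310 / (0.65·0.4310 + 0.85·0.5690) ≈ 0.3668
After pressure gauge='in-range': P(faulty) = 0.6·0.3668 / (0.6·0.3668 + 0.65·0.6332) ≈ 0.3484

0.3484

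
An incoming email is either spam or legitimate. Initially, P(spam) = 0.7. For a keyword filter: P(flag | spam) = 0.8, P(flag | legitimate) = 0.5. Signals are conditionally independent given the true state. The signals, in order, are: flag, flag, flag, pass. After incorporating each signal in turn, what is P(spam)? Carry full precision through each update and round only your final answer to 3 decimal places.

After 'flag': P(spam) = 0.8·0.7000 / (0.8·0.7000 + 0.5·0.3000) ≈ 0.7887
After 'flag': P(spam) = 0.8·0.7887 / (0.8·0.7887 + 0.5·0.2113) ≈ 0.8566
After 'flag': P(spam) = 0.8·0.8566 / (0.8·0.8566 + 0.5·0.1434) ≈ 0.9053
After 'pass': P(spam) = 0.2·0.9053 / (0.2·0.9053 + 0.5·0.0947) ≈ 0.7927

0.793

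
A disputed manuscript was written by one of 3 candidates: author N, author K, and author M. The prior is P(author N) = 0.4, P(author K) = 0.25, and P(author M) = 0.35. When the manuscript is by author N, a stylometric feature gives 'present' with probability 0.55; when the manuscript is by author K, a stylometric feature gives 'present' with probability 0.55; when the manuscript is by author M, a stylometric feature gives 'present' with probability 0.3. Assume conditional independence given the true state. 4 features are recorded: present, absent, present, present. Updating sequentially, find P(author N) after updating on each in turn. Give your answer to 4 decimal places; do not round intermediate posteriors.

Each posterior becomes the prior for the next update.
After 'present': normaliser = 0.55·0.4000 + 0.55·0.2500 + 0.3·0.3500; P(author N) ≈ 0.4757, P(author K) ≈ 0.2973, P(author M) ≈ 0.2270
After 'absent': normaliser = 0.45·0.4757 + 0.45·0.2973 + 0.7·0.2270; P(author N) ≈ 0.4224, P(author K) ≈ 0.2640, P(author M) ≈ 0.3136
After 'present': normaliser = 0.55·0.4224 + 0.55·0.2640 + 0.3·0.3136; P(author N) ≈ 0.4926, P(author K) ≈ 0.3079, P(author M) ≈ 0.1995
After 'present': normaliser = 0.55·0.4926 + 0.55·0.3079 + 0.3·0.1995; P(author N) ≈ 0.5417, P(author K) ≈ 0.3386, P(author M) ≈ 0.1197

0.5417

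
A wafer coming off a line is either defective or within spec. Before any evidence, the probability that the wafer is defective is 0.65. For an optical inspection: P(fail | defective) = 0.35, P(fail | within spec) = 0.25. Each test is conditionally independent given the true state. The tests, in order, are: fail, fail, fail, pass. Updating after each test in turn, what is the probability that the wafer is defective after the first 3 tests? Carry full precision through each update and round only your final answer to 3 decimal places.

0.836

After 'fail': P(defective) = 0.35·0.6500 / (0.35·0.6500 + 0.25·0.3500) ≈ 0.7222
After 'fail': P(defective) = 0.35·0.7222 / (0.35·0.7222 + 0.25·0.2778) ≈ 0.7845
After 'fail': P(defective) = 0.35·0.7845 / (0.35·0.7845 + 0.25·0.2155) ≈ 0.8360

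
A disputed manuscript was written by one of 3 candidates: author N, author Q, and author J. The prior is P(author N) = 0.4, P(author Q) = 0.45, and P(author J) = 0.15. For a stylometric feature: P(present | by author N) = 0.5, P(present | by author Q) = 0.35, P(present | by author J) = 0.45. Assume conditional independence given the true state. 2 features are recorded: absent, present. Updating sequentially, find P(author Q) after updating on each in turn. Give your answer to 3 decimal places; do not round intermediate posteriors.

0.427

After 'absent': normaliser = 0.5·0.4000 + 0.65·0.4500 + 0.55·0.1500; P(author N) ≈ 0.3478, P(author Q) ≈ 0.5087, P(author J) ≈ 0.1435
After 'present': normaliser = 0.5·0.3478 + 0.35·0.5087 + 0.45·0.1435; P(author N) ≈ 0.4175, P(author Q) ≈ 0.4275, P(author J) ≈ 0.1550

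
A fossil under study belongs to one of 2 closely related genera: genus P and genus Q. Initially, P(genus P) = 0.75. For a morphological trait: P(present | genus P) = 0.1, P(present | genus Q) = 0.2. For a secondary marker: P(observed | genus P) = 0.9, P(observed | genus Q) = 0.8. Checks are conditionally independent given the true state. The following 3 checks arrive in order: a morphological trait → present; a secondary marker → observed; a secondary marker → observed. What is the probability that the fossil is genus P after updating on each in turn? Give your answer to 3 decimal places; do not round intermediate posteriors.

After a morphological trait='present': P(genus P) = 0.1·0.7500 / (0.1·0.7500 + 0.2·0.2500) ≈ 0.6000
After a secondary marker='observed': P(genus P) = 0.9·0.6000 / (0.9·0.6000 + 0.8·0.4000) ≈ 0.6279
After a secondary marker='observed': P(genus P) = 0.9·0.6279 / (0.9·0.6279 + 0.8·0.3721) ≈ 0.6550

0.655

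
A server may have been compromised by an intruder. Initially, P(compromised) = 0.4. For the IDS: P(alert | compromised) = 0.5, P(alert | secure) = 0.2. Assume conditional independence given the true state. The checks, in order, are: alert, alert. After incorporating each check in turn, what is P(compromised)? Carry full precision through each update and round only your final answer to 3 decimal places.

After 'alert': P(compromised) = 0.5·0.4000 / (0.5·0.4000 + 0.2·0.6000) ≈ 0.6250
After 'alert': P(compromised) = 0.5·0.6250 / (0.5·0.6250 + 0.2·0.3750) ≈ 0.8065

0.806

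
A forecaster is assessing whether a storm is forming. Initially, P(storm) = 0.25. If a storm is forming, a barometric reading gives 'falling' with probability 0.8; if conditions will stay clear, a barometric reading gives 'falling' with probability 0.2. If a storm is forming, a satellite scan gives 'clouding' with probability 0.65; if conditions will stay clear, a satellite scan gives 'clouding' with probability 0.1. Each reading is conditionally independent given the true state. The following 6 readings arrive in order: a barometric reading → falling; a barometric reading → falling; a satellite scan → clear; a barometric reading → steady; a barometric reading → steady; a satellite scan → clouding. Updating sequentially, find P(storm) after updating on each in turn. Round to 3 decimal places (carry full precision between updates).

After a barometric reading='falling': P(storm) = 0.8·0.2500 / (0.8·0.2500 + 0.2·0.7500) ≈ 0.5714
After a barometric reading='falling': P(storm) = 0.8·0.5714 / (0.8·0.5714 + 0.2·0.4286) ≈ 0.8421
After a satellite scan='clear': P(storm) = 0.35·0.8421 / (0.35·0.8421 + 0.9·0.1579) ≈ 0.6747
After a barometric reading='steady': P(storm) = 0.2·0.6747 / (0.2·0.6747 + 0.8·0.3253) ≈ 0.3415
After a barometric reading='steady': P(storm) = 0.2·0.3415 / (0.2·0.3415 + 0.8·0.6585) ≈ 0.1148
After a satellite scan='clouding': P(storm) = 0.65·0.1148 / (0.65·0.1148 + 0.1·0.8852) ≈ 0.4573

0.457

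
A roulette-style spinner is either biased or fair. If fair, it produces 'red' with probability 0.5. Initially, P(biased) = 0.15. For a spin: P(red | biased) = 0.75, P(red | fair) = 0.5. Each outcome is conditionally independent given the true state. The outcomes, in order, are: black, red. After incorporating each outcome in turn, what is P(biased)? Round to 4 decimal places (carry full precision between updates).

Each posterior becomes the prior for the next update.
After 'black': P(biased) = 0.25·0.1500 / (0.25·0.1500 + 0.5·0.8500) ≈ 0.0811
After 'red': P(biased) = 0.75·0.0811 / (0.75·0.0811 + 0.5·0.9189) ≈ 0.1169

0.1169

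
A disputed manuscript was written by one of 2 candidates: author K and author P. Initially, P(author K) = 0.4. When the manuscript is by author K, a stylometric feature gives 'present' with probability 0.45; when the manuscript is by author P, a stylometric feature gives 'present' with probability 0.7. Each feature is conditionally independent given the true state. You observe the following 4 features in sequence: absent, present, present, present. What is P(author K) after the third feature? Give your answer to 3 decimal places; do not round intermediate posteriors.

0.336

Apply Bayes' rule sequentially, carrying P(author K) forward.
After 'absent': P(author K) = 0.55·0.4000 / (0.55·0.4000 + 0.3·0.6000) ≈ 0.5500
After 'present': P(author K) = 0.45·0.5500 / (0.45·0.5500 + 0.7·0.4500) ≈ 0.4400
After 'present': P(author K) = 0.45·0.4400 / (0.45·0.4400 + 0.7·0.5600) ≈ 0.3356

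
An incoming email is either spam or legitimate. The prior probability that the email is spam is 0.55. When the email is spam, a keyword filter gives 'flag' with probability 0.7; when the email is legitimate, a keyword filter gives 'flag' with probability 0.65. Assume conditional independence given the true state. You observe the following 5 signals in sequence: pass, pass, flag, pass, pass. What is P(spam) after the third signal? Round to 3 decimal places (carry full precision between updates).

After 'pass': P(spam) = 0.3·0.5500 / (0.3·0.5500 + 0.35·0.4500) ≈ 0.5116
After 'pass': P(spam) = 0.3·0.5116 / (0.3·0.5116 + 0.35·0.4884) ≈ 0.4731
After 'flag': P(spam) = 0.7·0.4731 / (0.7·0.4731 + 0.65·0.5269) ≈ 0.4916

0.492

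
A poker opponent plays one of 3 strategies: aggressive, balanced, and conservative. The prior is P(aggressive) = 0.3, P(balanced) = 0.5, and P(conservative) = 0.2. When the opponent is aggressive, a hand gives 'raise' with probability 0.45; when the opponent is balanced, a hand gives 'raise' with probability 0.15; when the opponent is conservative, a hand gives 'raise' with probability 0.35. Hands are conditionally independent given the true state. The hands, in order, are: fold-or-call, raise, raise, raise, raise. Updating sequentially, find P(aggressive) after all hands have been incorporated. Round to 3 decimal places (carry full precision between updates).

Each posterior becomes the prior for the next update.
After 'fold-or-call': normaliser = 0.55·0.3000 + 0.85·0.5000 + 0.65·0.2000; P(aggressive) ≈ 0.2292, P(balanced) ≈ 0.5903, P(conservative) ≈ 0.1806
After 'raise': normaliser = 0.45·0.2292 + 0.15·0.5903 + 0.35·0.1806; P(aggressive) ≈ 0.4046, P(balanced) ≈ 0.3474, P(conservative) ≈ 0.2480
After 'raise': normaliser = 0.45·0.4046 + 0.15·0.3474 + 0.35·0.2480; P(aggressive) ≈ 0.5673, P(balanced) ≈ 0.1624, P(conservative) ≈ 0.2704
After 'raise': normaliser = 0.45·0.5673 + 0.15·0.1624 + 0.35·0.2704; P(aggressive) ≈ 0.6821, P(balanced) ≈ 0.0651, P(conservative) ≈ 0.2528
After 'raise': normaliser = 0.45·0.6821 + 0.15·0.0651 + 0.35·0.2528; P(aggressive) ≈ 0.7575, P(balanced) ≈ 0.0241, P(conservative) ≈ 0.2184

0.758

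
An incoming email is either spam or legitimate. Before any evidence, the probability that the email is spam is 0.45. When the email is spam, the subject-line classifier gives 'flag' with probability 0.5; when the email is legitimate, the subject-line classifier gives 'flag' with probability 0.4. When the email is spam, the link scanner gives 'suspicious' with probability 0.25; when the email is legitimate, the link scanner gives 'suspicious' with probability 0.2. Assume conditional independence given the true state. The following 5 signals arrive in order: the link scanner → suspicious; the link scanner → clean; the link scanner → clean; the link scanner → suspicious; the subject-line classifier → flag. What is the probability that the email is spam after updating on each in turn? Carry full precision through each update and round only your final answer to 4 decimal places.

0.5841

After the link scanner='suspicious': P(spam) = 0.25·0.4500 / (0.25·0.4500 + 0.2·0.5500) ≈ 0.5056
After the link scanner='clean': P(spam) = 0.75·0.5056 / (0.75·0.5056 + 0.8·0.4944) ≈ 0.4895
After the link scanner='clean': P(spam) = 0.75·0.4895 / (0.75·0.4895 + 0.8·0.5105) ≈ 0.4734
After the link scanner='suspicious': P(spam) = 0.25·0.4734 / (0.25·0.4734 + 0.2·0.5266) ≈ 0.5291
After the subject-line classifier='flag': P(spam) = 0.5·0.5291 / (0.5·0.5291 + 0.4·0.4709) ≈ 0.5841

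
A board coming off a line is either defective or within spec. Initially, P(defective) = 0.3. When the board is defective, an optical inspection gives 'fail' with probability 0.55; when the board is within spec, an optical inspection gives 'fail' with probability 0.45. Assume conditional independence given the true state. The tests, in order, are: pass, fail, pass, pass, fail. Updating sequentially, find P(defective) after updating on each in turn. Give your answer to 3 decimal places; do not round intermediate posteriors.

0.260

Apply Bayes' rule sequentially, carrying P(defective) forward.
After 'pass': P(defective) = 0.45·0.3000 / (0.45·0.3000 + 0.55·0.7000) ≈ 0.2596
After 'fail': P(defective) = 0.55·0.2596 / (0.55·0.2596 + 0.45·0.7404) ≈ 0.3000
After 'pass': P(defective) = 0.45·0.3000 / (0.45·0.3000 + 0.55·0.7000) ≈ 0.2596
After 'pass': P(defective) = 0.45·0.2596 / (0.45·0.2596 + 0.55·0.7404) ≈ 0.2229
After 'fail': P(defective) = 0.55·0.2229 / (0.55·0.2229 + 0.45·0.7771) ≈ 0.2596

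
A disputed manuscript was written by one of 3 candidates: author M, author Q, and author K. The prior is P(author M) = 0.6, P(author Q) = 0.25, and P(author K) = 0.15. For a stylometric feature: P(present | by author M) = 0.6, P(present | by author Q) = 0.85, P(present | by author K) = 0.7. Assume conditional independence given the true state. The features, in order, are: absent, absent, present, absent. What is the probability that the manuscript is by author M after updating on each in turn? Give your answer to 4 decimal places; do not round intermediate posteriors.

0.8664

After 'absent': normaliser = 0.4·0.6000 + 0.15·0.2500 + 0.3·0.1500; P(author M) ≈ 0.7442, P(author Q) ≈ 0.1163, P(author K) ≈ 0.1395
After 'absent': normaliser = 0.4·0.7442 + 0.15·0.1163 + 0.3·0.1395; P(author M) ≈ 0.8339, P(author Q) ≈ 0.0489, P(author K) ≈ 0.1173
After 'present': normaliser = 0.6·0.8339 + 0.85·0.0489 + 0.7·0.1173; P(author M) ≈ 0.8019, P(author Q) ≈ 0.0666, P(author K) ≈ 0.1316
After 'absent': normaliser = 0.4·0.8019 + 0.15·0.0666 + 0.3·0.1316; P(author M) ≈ 0.8664, P(author Q) ≈ 0.0270, P(author K) ≈ 0.1066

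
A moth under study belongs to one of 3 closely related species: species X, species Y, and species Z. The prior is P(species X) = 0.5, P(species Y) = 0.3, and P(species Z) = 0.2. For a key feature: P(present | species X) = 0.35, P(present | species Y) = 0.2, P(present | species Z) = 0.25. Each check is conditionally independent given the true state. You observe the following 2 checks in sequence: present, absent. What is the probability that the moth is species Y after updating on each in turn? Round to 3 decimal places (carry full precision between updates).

0.241

Each posterior becomes the prior for the next update.
After 'present': normaliser = 0.35·0.5000 + 0.2·0.3000 + 0.25·0.2000; P(species X) ≈ 0.6140, P(species Y) ≈ 0.2105, P(species Z) ≈ 0.1754
After 'absent': normaliser = 0.65·0.6140 + 0.8·0.2105 + 0.75·0.1754; P(species X) ≈ 0.5709, P(species Y) ≈ 0.2409, P(species Z) ≈ 0.1882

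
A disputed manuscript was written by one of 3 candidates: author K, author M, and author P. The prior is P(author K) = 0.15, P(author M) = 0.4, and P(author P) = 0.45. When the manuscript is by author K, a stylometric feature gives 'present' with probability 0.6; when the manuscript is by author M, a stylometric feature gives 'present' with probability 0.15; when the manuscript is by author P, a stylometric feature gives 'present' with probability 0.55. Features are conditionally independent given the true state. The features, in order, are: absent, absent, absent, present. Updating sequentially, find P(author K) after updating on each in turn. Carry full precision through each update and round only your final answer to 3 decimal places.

After 'absent': normaliser = 0.4·0.1500 + 0.85·0.4000 + 0.45·0.4500; P(author K) ≈ 0.0996, P(author M) ≈ 0.5643, P(author P) ≈ 0.3361
After 'absent': normaliser = 0.4·0.0996 + 0.85·0.5643 + 0.45·0.3361; P(author K) ≈ 0.0594, P(author M) ≈ 0.7151, P(author P) ≈ 0.2255
After 'absent': normaliser = 0.4·0.0594 + 0.85·0.7151 + 0.45·0.2255; P(author K) ≈ 0.0324, P(author M) ≈ 0.8292, P(author P) ≈ 0.1384
After 'present': normaliser = 0.6·0.0324 + 0.15·0.8292 + 0.55·0.1384; P(author K) ≈ 0.0884, P(author M) ≈ 0.5655, P(author P) ≈ 0.3461

0.088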